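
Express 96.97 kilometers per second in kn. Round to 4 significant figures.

1 km/s = 1943.84 knots.
Then 96.97 × 1943.84 ≈ 188500 kn.

188500 kn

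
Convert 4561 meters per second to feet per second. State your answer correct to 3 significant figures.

15000 ft/s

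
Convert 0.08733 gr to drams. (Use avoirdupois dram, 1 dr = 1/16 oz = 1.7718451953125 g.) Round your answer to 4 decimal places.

1 gr = 0.0365714 dr.
Thus 0.08733 × 0.0365714 ≈ 0.0032 dr.

0.0032 drams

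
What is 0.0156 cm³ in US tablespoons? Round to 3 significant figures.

1 cm³ = 0.0676280 US tablespoons.
0.0156 × 0.0676280 ≈ 0.00105 US tbsp.

0.00105 US tbsp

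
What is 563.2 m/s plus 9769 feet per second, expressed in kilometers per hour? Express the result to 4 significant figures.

563.2 m/s = 2027.52 km/h and 9769 ft/s = 10719.3 km/h.
2027.52 + 10719.3 ≈ 12750 km/h.

12750 kilometers per hour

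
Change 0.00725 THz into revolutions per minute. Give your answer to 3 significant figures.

1 terahertz = 6.00000e+13 rpm.
Then 0.00725 × 6.00000e+13 ≈ 4.35e+11 rpm.

4.35e+11 revolutions per minute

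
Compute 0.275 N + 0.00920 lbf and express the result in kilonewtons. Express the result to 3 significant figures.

0.000316 kN

0.275 N = 0.000275000 kN and 0.00920 lbf = 4.09236 × 10^-5 kN.
0.000275000 + 4.09236 × 10^-5 ≈ 0.000316 kN.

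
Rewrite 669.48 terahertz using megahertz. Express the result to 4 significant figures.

1 THz = 1.00000e+6 MHz.
Then 669.48 × 1.00000e+6 ≈ 6.695e+8 MHz.

6.695e+8 megahertz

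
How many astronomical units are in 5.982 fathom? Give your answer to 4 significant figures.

7.313e-11 au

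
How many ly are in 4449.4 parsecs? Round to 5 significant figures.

1 parsec = 3.26156 ly.
Thus 4449.4 × 3.26156 ≈ 14512 ly.

14512 ly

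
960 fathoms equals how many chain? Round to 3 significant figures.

87.3 chain

1 fathom = 0.0909091 chain.
Thus 960 × 0.0909091 ≈ 87.3 chain.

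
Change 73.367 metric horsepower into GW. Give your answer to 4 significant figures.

5.396 × 10^-5 gigawatts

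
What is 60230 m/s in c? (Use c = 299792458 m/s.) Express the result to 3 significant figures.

0.000201 times the speed of light

1 meter per second = 3.33564e-9 times the speed of light.
So 60230 × 3.33564e-9 ≈ 0.000201 c.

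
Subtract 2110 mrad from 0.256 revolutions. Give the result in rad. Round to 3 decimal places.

-0.502 radians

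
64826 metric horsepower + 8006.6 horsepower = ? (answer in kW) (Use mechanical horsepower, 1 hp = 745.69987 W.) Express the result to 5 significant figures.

53650 kW

64826 PS = 47679.4 kW and 8006.6 hp = 5970.52 kW.
47679.4 + 5970.52 ≈ 53650 kW.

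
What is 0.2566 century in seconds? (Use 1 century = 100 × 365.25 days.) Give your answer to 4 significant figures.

1 century = 3.15576 × 10^9 s.
Then 0.2566 × 3.15576 × 10^9 ≈ 8.098 × 10^8 s.

8.098 × 10^8 s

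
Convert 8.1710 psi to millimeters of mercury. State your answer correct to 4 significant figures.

1 psi = 51.7149 mmHg.
8.1710 × 51.7149 ≈ 422.6 mmHg.

422.6 millimeters of mercury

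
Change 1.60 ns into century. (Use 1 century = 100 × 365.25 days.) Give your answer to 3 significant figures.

5.07 × 10^-19 centuries

1 ns = 3.16881 × 10^-19 centuries.
1.60 × 3.16881 × 10^-19 ≈ 5.07 × 10^-19 century.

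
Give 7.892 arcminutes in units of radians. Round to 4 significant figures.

1 arcminute = 0.000290888 rad.
Then 7.892 × 0.000290888 ≈ 0.002296 rad.

0.002296 rad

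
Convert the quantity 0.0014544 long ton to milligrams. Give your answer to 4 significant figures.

1.478e+6 mg

1 long ton = 1.01605e+9 milligrams.
0.0014544 × 1.01605e+9 ≈ 1.478e+6 mg.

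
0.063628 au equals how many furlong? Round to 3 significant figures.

4.73 × 10^7 furlong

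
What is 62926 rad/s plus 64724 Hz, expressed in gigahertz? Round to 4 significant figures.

7.474 × 10^-5 GHz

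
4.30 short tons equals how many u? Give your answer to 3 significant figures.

2.35e+30 u

1 short ton = 5.46319e+29 atomic mass units.
So 4.30 × 5.46319e+29 ≈ 2.35e+30 u.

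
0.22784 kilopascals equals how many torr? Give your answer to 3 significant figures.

1 kilopascal = 7.50062 torr.
So 0.22784 × 7.50062 ≈ 1.71 torr.

1.71 torr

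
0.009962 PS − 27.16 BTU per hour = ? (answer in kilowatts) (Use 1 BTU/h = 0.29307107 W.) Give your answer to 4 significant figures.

-0.0006328 kilowatts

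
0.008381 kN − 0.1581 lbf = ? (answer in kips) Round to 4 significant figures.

0.001726 kips

0.008381 kN = 0.00188412 kip and 0.1581 lbf = 0.000158100 kip.
0.00188412 − 0.000158100 ≈ 0.001726 kip.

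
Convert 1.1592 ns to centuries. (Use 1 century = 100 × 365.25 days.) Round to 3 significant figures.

3.67 × 10^-19 centuries

1 ns = 3.16881 × 10^-19 century.
Then 1.1592 × 3.16881 × 10^-19 ≈ 3.67 × 10^-19 century.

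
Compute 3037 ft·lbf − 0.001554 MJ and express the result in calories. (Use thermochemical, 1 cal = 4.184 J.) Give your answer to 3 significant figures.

613 cal

3037 ft·lbf = 984.135 cal and 0.001554 MJ = 371.415 cal.
984.135 − 371.415 ≈ 613 cal.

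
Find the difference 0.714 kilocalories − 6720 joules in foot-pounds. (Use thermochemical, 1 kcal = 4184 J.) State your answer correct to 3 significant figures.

0.714 kcal = 2203.38 ft·lbf and 6720 J = 4956.42 ft·lbf.
2203.38 − 4956.42 ≈ -2750 ft·lbf.

-2750 ft·lbf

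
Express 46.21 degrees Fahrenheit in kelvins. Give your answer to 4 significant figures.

K = (°F + 459.67) × 5/9.
Applying the formula gives 281.0 K.

281.0 K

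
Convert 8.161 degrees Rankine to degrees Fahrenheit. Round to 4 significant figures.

-451.5 °F

°R = °F + 459.67.
Applying the formula gives -451.5 °F.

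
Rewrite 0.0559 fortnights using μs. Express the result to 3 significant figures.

1 fortnight = 1.20960 × 10^12 μs.
So 0.0559 × 1.20960 × 10^12 ≈ 6.76 × 10^10 μs.

6.76 × 10^10 μs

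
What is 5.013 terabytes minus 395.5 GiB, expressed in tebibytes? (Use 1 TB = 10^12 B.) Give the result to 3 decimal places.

5.013 TB = 4.55930 TiB and 395.5 GiB = 0.386230 TiB.
4.55930 − 0.386230 ≈ 4.173 TiB.

4.173 TiB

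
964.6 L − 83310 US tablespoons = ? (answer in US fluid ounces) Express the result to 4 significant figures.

964.6 L = 32617.0 US fl oz and 83310 US tbsp = 41655.0 US fl oz.
32617.0 − 41655.0 ≈ -9038 US fl oz.

-9038 US fluid ounces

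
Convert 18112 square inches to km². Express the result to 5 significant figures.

1 square inch = 6.45160 × 10^-10 km².
Then 18112 × 6.45160 × 10^-10 ≈ 1.1685 × 10^-5 km².

1.1685 × 10^-5 km²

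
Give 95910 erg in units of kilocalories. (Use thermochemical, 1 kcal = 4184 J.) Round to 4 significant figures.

2.292e-6 kcal

1 erg = 2.39006e-11 kcal.
95910 × 2.39006e-11 ≈ 2.292e-6 kcal.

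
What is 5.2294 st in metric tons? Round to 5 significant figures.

0.033208 t

1 st = 0.00635029 t.
Then 5.2294 × 0.00635029 ≈ 0.033208 t.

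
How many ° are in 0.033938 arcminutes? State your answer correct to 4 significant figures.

0.0005656 degrees

1 arcminute = 0.0166667 °.
So 0.033938 × 0.0166667 ≈ 0.0005656 °.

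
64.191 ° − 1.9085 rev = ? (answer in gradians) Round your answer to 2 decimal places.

64.191 ° = 71.3233 grad and 1.9085 rev = 763.400 grad.
71.3233 − 763.400 ≈ -692.08 grad.

-692.08 grad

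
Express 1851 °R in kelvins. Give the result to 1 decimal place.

1028.3 K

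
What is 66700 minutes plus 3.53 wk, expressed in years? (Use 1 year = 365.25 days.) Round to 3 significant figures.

66700 min = 0.126816 yr and 3.53 wk = 0.0676523 yr.
0.126816 + 0.0676523 ≈ 0.194 yr.

0.194 years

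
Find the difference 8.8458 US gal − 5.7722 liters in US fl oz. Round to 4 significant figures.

937.1 US fl oz

8.8458 US gal = 1132.26 US fl oz and 5.7722 L = 195.181 US fl oz.
1132.26 − 195.181 ≈ 937.1 US fl oz.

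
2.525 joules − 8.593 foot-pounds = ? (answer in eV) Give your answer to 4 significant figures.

2.525 J = 1.57598e+19 eV and 8.593 ft·lbf = 7.27170e+19 eV.
1.57598e+19 − 7.27170e+19 ≈ -5.696e+19 eV.

-5.696e+19 eV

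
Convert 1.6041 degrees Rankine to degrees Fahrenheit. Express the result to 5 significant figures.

-458.07 °F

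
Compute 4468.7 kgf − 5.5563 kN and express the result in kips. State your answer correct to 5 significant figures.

8.6027 kip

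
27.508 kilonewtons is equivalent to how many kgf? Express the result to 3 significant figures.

1 kN = 101.972 kilograms-force.
So 27.508 × 101.972 ≈ 2810 kgf.

2810 kgf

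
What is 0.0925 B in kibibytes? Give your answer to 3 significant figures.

1 B = 0.0009765625 KiB.
Thus 0.0925 × 0.0009765625 ≈ 9.03 × 10^-5 KiB.

9.03 × 10^-5 KiB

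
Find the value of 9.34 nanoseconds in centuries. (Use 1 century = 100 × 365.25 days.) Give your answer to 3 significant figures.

1 ns = 3.16881e-19 centuries.
Thus 9.34 × 3.16881e-19 ≈ 2.96e-18 century.

2.96e-18 century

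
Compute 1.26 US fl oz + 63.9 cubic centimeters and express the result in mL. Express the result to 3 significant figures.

1.26 US fl oz = 37.2626 mL and 63.9 cm³ = 63.9000 mL.
37.2626 + 63.9000 ≈ 101 mL.

101 mL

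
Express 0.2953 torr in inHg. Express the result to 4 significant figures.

0.01163 inHg

1 torr = 0.0393701 inHg.
0.2953 × 0.0393701 ≈ 0.01163 inHg.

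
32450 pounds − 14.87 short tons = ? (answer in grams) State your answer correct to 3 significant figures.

32450 lb = 1.47191 × 10^7 g and 14.87 short ton = 1.34898 × 10^7 g.
1.47191 × 10^7 − 1.34898 × 10^7 ≈ 1.23 × 10^6 g.

1.23 × 10^6 grams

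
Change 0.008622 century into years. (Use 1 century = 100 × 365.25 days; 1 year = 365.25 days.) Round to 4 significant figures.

1 century = 100.000 yr.
So 0.008622 × 100.000 ≈ 0.8622 yr.

0.8622 yr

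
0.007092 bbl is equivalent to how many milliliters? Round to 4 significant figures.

1 bbl = 158987 milliliters.
So 0.007092 × 158987 ≈ 1128 mL.

1128 milliliters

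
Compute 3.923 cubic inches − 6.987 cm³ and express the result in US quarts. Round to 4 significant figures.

3.923 in³ = 0.0679307 US qt and 6.987 cm³ = 0.00738308 US qt.
0.0679307 − 0.00738308 ≈ 0.06055 US qt.

0.06055 US qt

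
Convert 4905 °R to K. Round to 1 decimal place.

2725.0 kelvins

°R = K × 9/5.
Applying the formula gives 2725.0 K.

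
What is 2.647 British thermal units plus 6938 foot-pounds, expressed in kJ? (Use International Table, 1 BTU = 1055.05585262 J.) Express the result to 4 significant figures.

12.20 kJ

2.647 BTU = 2.79273 kJ and 6938 ft·lbf = 9.40666 kJ.
2.79273 + 9.40666 ≈ 12.20 kJ.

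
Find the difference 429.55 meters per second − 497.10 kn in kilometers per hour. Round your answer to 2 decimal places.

429.55 m/s = 1546.38 km/h and 497.10 kn = 920.629 km/h.
1546.38 − 920.629 ≈ 625.75 km/h.

625.75 kilometers per hour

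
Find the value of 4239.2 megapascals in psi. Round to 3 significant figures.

1 MPa = 145.038 psi.
So 4239.2 × 145.038 ≈ 615000 psi.

615000 pounds per square inch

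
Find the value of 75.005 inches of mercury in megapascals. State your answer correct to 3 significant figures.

1 inch of mercury = 0.00338639 megapascals.
Thus 75.005 × 0.00338639 ≈ 0.254 MPa.

0.254 MPa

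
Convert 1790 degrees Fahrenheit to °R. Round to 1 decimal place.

2249.7 °R

°R = °F + 459.67.
Applying the formula gives 2249.7 °R.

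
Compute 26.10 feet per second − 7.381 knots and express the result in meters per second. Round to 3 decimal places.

4.158 m/s

26.10 ft/s = 7.95528 m/s and 7.381 kn = 3.79711 m/s.
7.95528 − 3.79711 ≈ 4.158 m/s.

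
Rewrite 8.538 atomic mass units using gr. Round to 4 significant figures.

1 u = 2.56260 × 10^-23 gr.
Then 8.538 × 2.56260 × 10^-23 ≈ 2.188 × 10^-22 gr.

2.188 × 10^-22 gr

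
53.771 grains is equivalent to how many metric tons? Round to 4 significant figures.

3.484 × 10^-6 t

1 gr = 6.47989 × 10^-8 metric tons.
Thus 53.771 × 6.47989 × 10^-8 ≈ 3.484 × 10^-6 t.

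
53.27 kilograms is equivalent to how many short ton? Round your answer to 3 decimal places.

0.059 short ton

1 kilogram = 0.00110231 short ton.
Thus 53.27 × 0.00110231 ≈ 0.059 short ton.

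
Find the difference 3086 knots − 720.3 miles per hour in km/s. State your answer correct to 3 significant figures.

3086 kn = 1.58758 km/s and 720.3 mph = 0.322003 km/s.
1.58758 − 0.322003 ≈ 1.27 km/s.

1.27 kilometers per second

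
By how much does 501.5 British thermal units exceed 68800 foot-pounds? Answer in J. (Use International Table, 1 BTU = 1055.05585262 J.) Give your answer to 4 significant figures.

501.5 BTU = 529111 J and 68800 ft·lbf = 93280.3 J.
529111 − 93280.3 ≈ 435800 J.

435800 J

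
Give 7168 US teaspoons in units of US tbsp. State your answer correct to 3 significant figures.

2390 US tablespoons

1 US tsp = 0.333333 US tbsp.
So 7168 × 0.333333 ≈ 2390 US tbsp.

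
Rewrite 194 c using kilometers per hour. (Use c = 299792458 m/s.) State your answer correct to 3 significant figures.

2.09 × 10^11 km/h

1 c = 1.07925 × 10^9 km/h.
Then 194 × 1.07925 × 10^9 ≈ 2.09 × 10^11 km/h.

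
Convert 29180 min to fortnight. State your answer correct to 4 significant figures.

1.447 fortnights

1 min = 4.96032 × 10^-5 fortnight.
Then 29180 × 4.96032 × 10^-5 ≈ 1.447 fortnight.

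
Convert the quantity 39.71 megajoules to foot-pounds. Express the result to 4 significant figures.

1 MJ = 737562 foot-pounds.
Then 39.71 × 737562 ≈ 2.929 × 10^7 ft·lbf.

2.929 × 10^7 ft·lbf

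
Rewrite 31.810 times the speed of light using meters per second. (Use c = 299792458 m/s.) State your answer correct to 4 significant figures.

9.536 × 10^9 m/s

1 c = 2.99792 × 10^8 m/s.
Thus 31.810 × 2.99792 × 10^8 ≈ 9.536 × 10^9 m/s.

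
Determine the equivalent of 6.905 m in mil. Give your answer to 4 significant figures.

1 meter = 39370.1 mil.
Then 6.905 × 39370.1 ≈ 271900 mil.

271900 mil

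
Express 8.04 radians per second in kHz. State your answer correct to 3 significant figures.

0.00128 kHz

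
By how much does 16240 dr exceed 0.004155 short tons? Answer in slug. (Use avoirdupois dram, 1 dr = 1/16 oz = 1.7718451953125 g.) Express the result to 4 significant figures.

1.713 slug

16240 dr = 1.97170 slug and 0.004155 short ton = 0.258283 slug.
1.97170 − 0.258283 ≈ 1.713 slug.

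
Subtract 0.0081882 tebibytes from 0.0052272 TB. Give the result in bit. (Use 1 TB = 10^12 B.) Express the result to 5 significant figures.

0.0052272 TB = 4.18176 × 10^10 bit and 0.0081882 TiB = 7.20242 × 10^10 bit.
4.18176 × 10^10 − 7.20242 × 10^10 ≈ -3.0207 × 10^10 bit.

-3.0207 × 10^10 bits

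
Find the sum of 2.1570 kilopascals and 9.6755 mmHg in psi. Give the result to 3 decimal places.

0.500 pounds per square inch

2.1570 kPa = 0.312846 psi and 9.6755 mmHg = 0.187093 psi.
0.312846 + 0.187093 ≈ 0.500 psi.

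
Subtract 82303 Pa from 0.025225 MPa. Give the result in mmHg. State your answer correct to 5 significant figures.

-428.12 mmHg

0.025225 MPa = 189.203 mmHg and 82303 Pa = 617.323 mmHg.
189.203 − 617.323 ≈ -428.12 mmHg.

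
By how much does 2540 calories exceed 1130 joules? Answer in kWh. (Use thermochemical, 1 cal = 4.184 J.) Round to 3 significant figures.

0.00264 kWh

2540 cal = 0.00295204 kWh and 1130 J = 0.000313889 kWh.
0.00295204 − 0.000313889 ≈ 0.00264 kWh.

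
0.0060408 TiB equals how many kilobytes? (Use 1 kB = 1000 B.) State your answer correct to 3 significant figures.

1 TiB = 1.09951e+9 kB.
Thus 0.0060408 × 1.09951e+9 ≈ 6.64e+6 kB.

6.64e+6 kB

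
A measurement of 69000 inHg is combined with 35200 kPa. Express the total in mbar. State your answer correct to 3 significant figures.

2.69e+6 mbar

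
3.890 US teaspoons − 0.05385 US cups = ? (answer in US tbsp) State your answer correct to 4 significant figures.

0.4351 US tablespoons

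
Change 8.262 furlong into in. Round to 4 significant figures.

65440 in

1 furlong = 7920.00 in.
8.262 × 7920.00 ≈ 65440 in.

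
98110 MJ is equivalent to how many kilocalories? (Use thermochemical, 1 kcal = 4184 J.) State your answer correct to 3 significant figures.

2.34e+7 kcal

1 megajoule = 239.006 kilocalories.
So 98110 × 239.006 ≈ 2.34e+7 kcal.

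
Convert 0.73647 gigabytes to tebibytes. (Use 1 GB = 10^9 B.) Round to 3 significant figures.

0.000670 TiB

1 gigabyte = 0.000909495 TiB.
Then 0.73647 × 0.000909495 ≈ 0.000670 TiB.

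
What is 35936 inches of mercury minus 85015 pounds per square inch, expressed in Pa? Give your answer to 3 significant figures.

-4.64 × 10^8 Pa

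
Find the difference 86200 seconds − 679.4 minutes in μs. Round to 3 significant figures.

4.54e+10 microseconds

86200 s = 8.62000e+10 μs and 679.4 min = 4.07640e+10 μs.
8.62000e+10 − 4.07640e+10 ≈ 4.54e+10 μs.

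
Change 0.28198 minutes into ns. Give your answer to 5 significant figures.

1.6919e+10 nanoseconds

1 min = 6.00000e+10 nanoseconds.
0.28198 × 6.00000e+10 ≈ 1.6919e+10 ns.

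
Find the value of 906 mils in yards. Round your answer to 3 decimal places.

0.025 yd

1 mil = 2.77778 × 10^-5 yards.
Thus 906 × 2.77778 × 10^-5 ≈ 0.025 yd.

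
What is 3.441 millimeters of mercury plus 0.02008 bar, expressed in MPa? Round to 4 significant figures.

0.002467 MPa

3.441 mmHg = 0.000458762 MPa and 0.02008 bar = 0.00200800 MPa.
0.000458762 + 0.00200800 ≈ 0.002467 MPa.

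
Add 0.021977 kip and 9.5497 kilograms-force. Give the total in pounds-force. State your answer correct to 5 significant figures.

0.021977 kip = 21.97700 lbf and 9.5497 kgf = 21.05348 lbf.
21.97700 + 21.05348 ≈ 43.030 lbf.

43.030 lbf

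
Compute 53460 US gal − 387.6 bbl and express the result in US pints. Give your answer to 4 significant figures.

297400 US pints

53460 US gal = 427680 US pt and 387.6 bbl = 130234 US pt.
427680 − 130234 ≈ 297400 US pt.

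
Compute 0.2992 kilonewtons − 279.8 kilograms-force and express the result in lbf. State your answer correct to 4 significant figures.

0.2992 kN = 67.2628 lbf and 279.8 kgf = 616.853 lbf.
67.2628 − 616.853 ≈ -549.6 lbf.

-549.6 lbf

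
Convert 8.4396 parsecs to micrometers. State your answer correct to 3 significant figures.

2.60e+23 μm

1 parsec = 3.08568e+22 μm.
Thus 8.4396 × 3.08568e+22 ≈ 2.60e+23 μm.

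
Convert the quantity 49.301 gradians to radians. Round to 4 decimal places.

1 gradian = 0.0157080 radians.
Then 49.301 × 0.0157080 ≈ 0.7744 rad.

0.7744 rad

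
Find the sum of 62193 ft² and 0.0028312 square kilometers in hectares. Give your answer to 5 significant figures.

0.86091 hectares

62193 ft² = 0.577792 ha and 0.0028312 km² = 0.283120 ha.
0.577792 + 0.283120 ≈ 0.86091 ha.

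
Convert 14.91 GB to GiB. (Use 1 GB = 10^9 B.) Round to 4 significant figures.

1 gigabyte = 0.931323 gibibytes.
So 14.91 × 0.931323 ≈ 13.89 GiB.

13.89 GiB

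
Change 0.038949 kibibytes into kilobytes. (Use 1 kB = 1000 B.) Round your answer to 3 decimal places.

0.040 kB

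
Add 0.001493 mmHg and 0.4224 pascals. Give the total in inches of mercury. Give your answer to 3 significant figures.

0.000184 inches of mercury

0.001493 mmHg = 5.87795 × 10^-5 inHg and 0.4224 Pa = 0.000124735 inHg.
5.87795 × 10^-5 + 0.000124735 ≈ 0.000184 inHg.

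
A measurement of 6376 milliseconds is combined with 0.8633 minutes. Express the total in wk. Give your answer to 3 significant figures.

9.62 × 10^-5 weeks

6376 ms = 1.05423 × 10^-5 wk and 0.8633 min = 8.56448 × 10^-5 wk.
1.05423 × 10^-5 + 8.56448 × 10^-5 ≈ 9.62 × 10^-5 wk.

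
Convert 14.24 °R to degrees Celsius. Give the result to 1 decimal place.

-265.2 degrees Celsius

°R = (°C + 273.15) × 9/5.
Applying the formula gives -265.2 °C.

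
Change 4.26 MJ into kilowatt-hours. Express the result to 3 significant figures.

1 MJ = 0.277778 kWh.
4.26 × 0.277778 ≈ 1.18 kWh.

1.18 kWh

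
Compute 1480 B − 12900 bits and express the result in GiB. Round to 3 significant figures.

-1.23 × 10^-7 GiB

1480 B = 1.37836 × 10^-6 GiB and 12900 bit = 1.50176 × 10^-6 GiB.
1.37836 × 10^-6 − 1.50176 × 10^-6 ≈ -1.23 × 10^-7 GiB.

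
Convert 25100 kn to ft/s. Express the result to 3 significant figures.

42400 ft/s

1 kn = 1.68781 ft/s.
25100 × 1.68781 ≈ 42400 ft/s.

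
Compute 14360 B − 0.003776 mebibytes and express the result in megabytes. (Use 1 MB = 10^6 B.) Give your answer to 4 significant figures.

0.01040 megabytes

14360 B = 0.0143600 MB and 0.003776 MiB = 0.00395942 MB.
0.0143600 − 0.00395942 ≈ 0.01040 MB.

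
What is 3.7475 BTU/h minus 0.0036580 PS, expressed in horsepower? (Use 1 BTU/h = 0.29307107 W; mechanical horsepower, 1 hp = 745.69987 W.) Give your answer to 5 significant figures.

3.7475 BTU/h = 0.00147282 hp and 0.0036580 PS = 0.00360796 hp.
0.00147282 − 0.00360796 ≈ -0.0021351 hp.

-0.0021351 hp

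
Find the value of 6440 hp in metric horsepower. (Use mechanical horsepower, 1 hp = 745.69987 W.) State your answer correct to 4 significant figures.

6529 PS

1 hp = 1.01387 metric horsepower.
6440 × 1.01387 ≈ 6529 PS.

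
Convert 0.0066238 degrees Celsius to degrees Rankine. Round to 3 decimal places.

491.682 °R

°R = (°C + 273.15) × 9/5.
Applying the formula gives 491.682 °R.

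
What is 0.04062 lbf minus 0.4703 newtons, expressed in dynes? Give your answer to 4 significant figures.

-28960 dyn

0.04062 lbf = 18068.7 dyn and 0.4703 N = 47030.0 dyn.
18068.7 − 47030.0 ≈ -28960 dyn.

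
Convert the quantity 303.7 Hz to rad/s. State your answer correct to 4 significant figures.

1 Hz = 6.28319 radians per second.
303.7 × 6.28319 ≈ 1908 rad/s.

1908 rad/s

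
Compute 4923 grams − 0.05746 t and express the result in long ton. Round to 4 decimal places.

4923 g = 0.00484525 long ton and 0.05746 t = 0.0565525 long ton.
0.00484525 − 0.0565525 ≈ -0.0517 long ton.

-0.0517 long ton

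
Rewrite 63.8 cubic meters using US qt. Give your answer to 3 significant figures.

67400 US quarts

1 cubic meter = 1056.69 US quarts.
Thus 63.8 × 1056.69 ≈ 67400 US qt.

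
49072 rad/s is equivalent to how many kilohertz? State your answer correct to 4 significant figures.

7.810 kilohertz

1 radian per second = 0.000159155 kHz.
Thus 49072 × 0.000159155 ≈ 7.810 kHz.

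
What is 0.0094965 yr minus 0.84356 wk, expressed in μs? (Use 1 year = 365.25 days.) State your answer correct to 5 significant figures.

0.0094965 yr = 2.99687e+11 μs and 0.84356 wk = 5.10185e+11 μs.
2.99687e+11 − 5.10185e+11 ≈ -2.1050e+11 μs.

-2.1050e+11 μs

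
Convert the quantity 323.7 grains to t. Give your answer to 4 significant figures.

2.098e-5 t

1 grain = 6.47989e-8 metric tons.
Thus 323.7 × 6.47989e-8 ≈ 2.098e-5 t.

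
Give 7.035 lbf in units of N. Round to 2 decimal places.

1 lbf = 4.44822 newtons.
Thus 7.035 × 4.44822 ≈ 31.29 N.

31.29 N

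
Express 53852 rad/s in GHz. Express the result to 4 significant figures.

1 radian per second = 1.59155e-10 GHz.
So 53852 × 1.59155e-10 ≈ 8.571e-6 GHz.

8.571e-6 GHz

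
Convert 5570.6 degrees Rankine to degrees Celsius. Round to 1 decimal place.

2821.6 degrees Celsius

°R = (°C + 273.15) × 9/5.
Applying the formula gives 2821.6 °C.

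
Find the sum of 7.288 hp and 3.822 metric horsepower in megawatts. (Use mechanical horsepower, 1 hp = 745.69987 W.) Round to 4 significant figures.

0.008246 MW

7.288 hp = 0.00543466 MW and 3.822 PS = 0.00281108 MW.
0.00543466 + 0.00281108 ≈ 0.008246 MW.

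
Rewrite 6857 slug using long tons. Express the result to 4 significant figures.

1 slug = 0.0143634 long ton.
Then 6857 × 0.0143634 ≈ 98.49 long ton.

98.49 long ton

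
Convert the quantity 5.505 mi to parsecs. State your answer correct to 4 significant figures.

1 mi = 5.21553e-14 pc.
So 5.505 × 5.21553e-14 ≈ 2.871e-13 pc.

2.871e-13 parsecs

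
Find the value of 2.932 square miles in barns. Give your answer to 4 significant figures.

1 mi² = 2.58999e+34 barns.
Thus 2.932 × 2.58999e+34 ≈ 7.594e+34 barn.

7.594e+34 barn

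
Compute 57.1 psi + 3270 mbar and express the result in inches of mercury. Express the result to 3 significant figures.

57.1 psi = 116.257 inHg and 3270 mbar = 96.5630 inHg.
116.257 + 96.5630 ≈ 213 inHg.

213 inches of mercury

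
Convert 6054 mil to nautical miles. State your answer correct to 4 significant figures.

1 mil = 1.37149 × 10^-8 nautical miles.
So 6054 × 1.37149 × 10^-8 ≈ 8.303 × 10^-5 nmi.

8.303 × 10^-5 nmi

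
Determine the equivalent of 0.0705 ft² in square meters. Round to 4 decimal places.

0.0065 m²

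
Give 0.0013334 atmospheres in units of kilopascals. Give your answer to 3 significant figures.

0.135 kPa

1 atm = 101.325 kPa.
So 0.0013334 × 101.325 ≈ 0.135 kPa.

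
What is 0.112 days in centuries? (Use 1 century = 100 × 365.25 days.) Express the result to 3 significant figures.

3.07 × 10^-6 century

1 day = 2.73785 × 10^-5 century.
Thus 0.112 × 2.73785 × 10^-5 ≈ 3.07 × 10^-6 century.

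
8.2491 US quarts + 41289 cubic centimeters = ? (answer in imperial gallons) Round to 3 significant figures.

10.8 imp gal

8.2491 US qt = 1.71720 imp gal and 41289 cm³ = 9.08231 imp gal.
1.71720 + 9.08231 ≈ 10.8 imp gal.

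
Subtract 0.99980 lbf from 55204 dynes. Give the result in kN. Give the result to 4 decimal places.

-0.0039 kN

55204 dyn = 0.000552040 kN and 0.99980 lbf = 0.00444733 kN.
0.000552040 − 0.00444733 ≈ -0.0039 kN.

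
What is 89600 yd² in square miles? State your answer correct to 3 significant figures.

1 square yard = 3.22831e-7 mi².
So 89600 × 3.22831e-7 ≈ 0.0289 mi².

0.0289 square miles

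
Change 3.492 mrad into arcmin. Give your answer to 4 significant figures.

12.00 arcmin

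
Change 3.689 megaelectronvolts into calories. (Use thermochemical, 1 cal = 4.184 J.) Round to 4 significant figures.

1.413e-13 calories

1 MeV = 3.82929e-14 cal.
Then 3.689 × 3.82929e-14 ≈ 1.413e-13 cal.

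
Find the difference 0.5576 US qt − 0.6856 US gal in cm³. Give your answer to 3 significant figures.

-2070 cm³

0.5576 US qt = 527.686 cm³ and 0.6856 US gal = 2595.28 cm³.
527.686 − 2595.28 ≈ -2070 cm³.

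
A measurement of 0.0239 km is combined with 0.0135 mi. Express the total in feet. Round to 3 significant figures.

150 feet

0.0239 km = 78.4121 ft and 0.0135 mi = 71.2800 ft.
78.4121 + 71.2800 ≈ 150 ft.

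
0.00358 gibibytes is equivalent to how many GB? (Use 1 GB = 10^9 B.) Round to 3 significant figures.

1 gibibyte = 1.07374 GB.
Then 0.00358 × 1.07374 ≈ 0.00384 GB.

0.00384 GB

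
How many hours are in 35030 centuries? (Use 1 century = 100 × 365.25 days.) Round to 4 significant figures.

1 century = 876600 h.
So 35030 × 876600 ≈ 3.071e+10 h.

3.071e+10 hours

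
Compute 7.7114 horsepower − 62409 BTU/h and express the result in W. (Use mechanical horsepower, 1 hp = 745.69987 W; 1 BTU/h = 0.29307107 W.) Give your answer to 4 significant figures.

-12540 W

7.7114 hp = 5750.39 W and 62409 BTU/h = 18290.3 W.
5750.39 − 18290.3 ≈ -12540 W.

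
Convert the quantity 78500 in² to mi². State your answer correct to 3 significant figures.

1 square inch = 2.49098 × 10^-10 mi².
Then 78500 × 2.49098 × 10^-10 ≈ 1.96 × 10^-5 mi².

1.96 × 10^-5 square miles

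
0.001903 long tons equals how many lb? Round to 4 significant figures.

1 long ton = 2240.00 lb.
Then 0.001903 × 2240.00 ≈ 4.263 lb.

4.263 pounds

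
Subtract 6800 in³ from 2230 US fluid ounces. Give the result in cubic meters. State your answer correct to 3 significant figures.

-0.0455 m³

2230 US fl oz = 0.0659490 m³ and 6800 in³ = 0.111432 m³.
0.0659490 − 0.111432 ≈ -0.0455 m³.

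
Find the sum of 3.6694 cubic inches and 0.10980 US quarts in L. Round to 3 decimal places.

3.6694 in³ = 0.0601307 L and 0.10980 US qt = 0.103910 L.
0.0601307 + 0.103910 ≈ 0.164 L.

0.164 liters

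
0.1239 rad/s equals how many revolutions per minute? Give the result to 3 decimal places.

1.183 revolutions per minute

1 radian per second = 9.54930 revolutions per minute.
Then 0.1239 × 9.54930 ≈ 1.183 rpm.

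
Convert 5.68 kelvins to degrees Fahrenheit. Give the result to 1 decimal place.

K = (°F + 459.67) × 5/9.
Applying the formula gives -449.4 °F.

-449.4 degrees Fahrenheit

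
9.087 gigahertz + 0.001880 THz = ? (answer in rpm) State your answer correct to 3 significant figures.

6.58e+11 revolutions per minute

9.087 GHz = 5.45220e+11 rpm and 0.001880 THz = 1.12800e+11 rpm.
5.45220e+11 + 1.12800e+11 ≈ 6.58e+11 rpm.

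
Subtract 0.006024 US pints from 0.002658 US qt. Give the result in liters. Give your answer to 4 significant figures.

-0.0003350 liters

0.002658 US qt = 0.00251541 L and 0.006024 US pt = 0.00285042 L.
0.00251541 − 0.00285042 ≈ -0.0003350 L.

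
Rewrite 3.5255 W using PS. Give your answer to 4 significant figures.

0.004793 metric horsepower

1 watt = 0.00135962 PS.
So 3.5255 × 0.00135962 ≈ 0.004793 PS.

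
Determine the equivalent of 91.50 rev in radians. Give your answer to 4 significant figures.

1 rev = 6.28319 radians.
So 91.50 × 6.28319 ≈ 574.9 rad.

574.9 radians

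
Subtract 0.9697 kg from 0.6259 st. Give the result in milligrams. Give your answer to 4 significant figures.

0.6259 st = 3.97465 × 10^6 mg and 0.9697 kg = 969700 mg.
3.97465 × 10^6 − 969700 ≈ 3.005 × 10^6 mg.

3.005 × 10^6 mg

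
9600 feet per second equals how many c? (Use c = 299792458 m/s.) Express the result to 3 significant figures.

1 foot per second = 1.01670e-9 times the speed of light.
9600 × 1.01670e-9 ≈ 9.76e-6 c.

9.76e-6 times the speed of light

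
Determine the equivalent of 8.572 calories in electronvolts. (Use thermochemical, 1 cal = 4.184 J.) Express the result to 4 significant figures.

2.239e+20 electronvolts

1 calorie = 2.61145e+19 eV.
So 8.572 × 2.61145e+19 ≈ 2.239e+20 eV.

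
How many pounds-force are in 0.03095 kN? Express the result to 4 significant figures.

1 kilonewton = 224.809 lbf.
So 0.03095 × 224.809 ≈ 6.958 lbf.

6.958 lbf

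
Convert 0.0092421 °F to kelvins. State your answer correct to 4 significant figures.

255.4 kelvins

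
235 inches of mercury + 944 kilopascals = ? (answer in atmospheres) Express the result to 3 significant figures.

17.2 atmospheres

235 inHg = 7.85395 atm and 944 kPa = 9.31656 atm.
7.85395 + 9.31656 ≈ 17.2 atm.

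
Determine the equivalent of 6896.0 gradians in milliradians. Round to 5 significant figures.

1 grad = 15.7080 milliradians.
Thus 6896.0 × 15.7080 ≈ 108320 mrad.

108320 mrad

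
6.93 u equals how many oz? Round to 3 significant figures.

4.06 × 10^-25 oz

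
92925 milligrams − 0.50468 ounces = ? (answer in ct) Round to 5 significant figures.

393.09 carats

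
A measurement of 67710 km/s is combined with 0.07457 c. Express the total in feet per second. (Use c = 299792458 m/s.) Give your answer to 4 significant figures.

2.955e+8 ft/s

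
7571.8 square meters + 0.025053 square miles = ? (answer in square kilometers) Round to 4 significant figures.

0.07246 km²

7571.8 m² = 0.00757180 km² and 0.025053 mi² = 0.0648870 km².
0.00757180 + 0.0648870 ≈ 0.07246 km².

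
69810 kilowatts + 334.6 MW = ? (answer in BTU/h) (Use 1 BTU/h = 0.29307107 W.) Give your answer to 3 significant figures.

69810 kW = 2.38202 × 10^8 BTU/h and 334.6 MW = 1.14170 × 10^9 BTU/h.
2.38202 × 10^8 + 1.14170 × 10^9 ≈ 1.38 × 10^9 BTU/h.

1.38 × 10^9 BTU per hour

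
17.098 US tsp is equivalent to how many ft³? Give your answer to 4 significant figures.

1 US teaspoon = 0.000174063 ft³.
Then 17.098 × 0.000174063 ≈ 0.002976 ft³.

0.002976 cubic feet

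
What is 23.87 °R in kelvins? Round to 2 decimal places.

°R = K × 9/5.
Applying the formula gives 13.26 K.

13.26 K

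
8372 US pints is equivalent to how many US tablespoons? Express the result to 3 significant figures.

268000 US tbsp

1 US pt = 32.0000 US tablespoons.
8372 × 32.0000 ≈ 268000 US tbsp.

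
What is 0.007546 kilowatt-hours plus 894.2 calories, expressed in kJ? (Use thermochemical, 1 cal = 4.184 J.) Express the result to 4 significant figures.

30.91 kJ

0.007546 kWh = 27.1656 kJ and 894.2 cal = 3.74133 kJ.
27.1656 + 3.74133 ≈ 30.91 kJ.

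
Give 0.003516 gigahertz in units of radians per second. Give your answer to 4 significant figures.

2.209e+7 radians per second

1 GHz = 6.28319e+9 radians per second.
So 0.003516 × 6.28319e+9 ≈ 2.209e+7 rad/s.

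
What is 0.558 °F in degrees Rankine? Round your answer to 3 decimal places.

460.228 °R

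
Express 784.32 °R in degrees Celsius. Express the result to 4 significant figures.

162.6 °C

°R = (°C + 273.15) × 9/5.
Applying the formula gives 162.6 °C.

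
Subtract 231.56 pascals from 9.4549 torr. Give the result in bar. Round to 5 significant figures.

0.010290 bar

9.4549 torr = 0.0126055 bar and 231.56 Pa = 0.00231560 bar.
0.0126055 − 0.00231560 ≈ 0.010290 bar.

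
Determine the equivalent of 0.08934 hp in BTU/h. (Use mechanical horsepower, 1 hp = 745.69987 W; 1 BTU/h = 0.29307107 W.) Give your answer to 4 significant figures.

227.3 BTU per hour

1 horsepower = 2544.43 BTU/h.
Then 0.08934 × 2544.43 ≈ 227.3 BTU/h.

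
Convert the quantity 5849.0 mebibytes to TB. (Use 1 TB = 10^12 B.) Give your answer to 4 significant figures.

1 mebibyte = 1.04858e-6 TB.
5849.0 × 1.04858e-6 ≈ 0.006133 TB.

0.006133 terabytes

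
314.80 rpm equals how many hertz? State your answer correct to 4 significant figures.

5.247 hertz

1 revolution per minute = 0.0166667 Hz.
314.80 × 0.0166667 ≈ 5.247 Hz.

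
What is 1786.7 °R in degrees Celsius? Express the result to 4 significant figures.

°R = (°C + 273.15) × 9/5.
Applying the formula gives 719.5 °C.

719.5 °C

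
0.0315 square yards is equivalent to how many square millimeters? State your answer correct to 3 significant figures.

26300 mm²

1 square yard = 836127 square millimeters.
Thus 0.0315 × 836127 ≈ 26300 mm².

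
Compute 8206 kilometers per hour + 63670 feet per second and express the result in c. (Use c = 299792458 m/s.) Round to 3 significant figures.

7.23e-5 c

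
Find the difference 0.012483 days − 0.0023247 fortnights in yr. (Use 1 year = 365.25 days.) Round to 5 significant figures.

-5.4929e-5 yr

0.012483 d = 3.41766e-5 yr and 0.0023247 fortnight = 8.91055e-5 yr.
3.41766e-5 − 8.91055e-5 ≈ -5.4929e-5 yr.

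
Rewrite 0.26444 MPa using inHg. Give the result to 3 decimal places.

78.089 inches of mercury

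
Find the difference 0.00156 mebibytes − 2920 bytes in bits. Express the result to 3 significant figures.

0.00156 MiB = 13086.2 bit and 2920 B = 23360.0 bit.
13086.2 − 23360.0 ≈ -10300 bit.

-10300 bits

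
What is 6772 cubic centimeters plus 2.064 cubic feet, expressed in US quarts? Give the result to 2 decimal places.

68.92 US qt

6772 cm³ = 7.15589 US qt and 2.064 ft³ = 61.7592 US qt.
7.15589 + 61.7592 ≈ 68.92 US qt.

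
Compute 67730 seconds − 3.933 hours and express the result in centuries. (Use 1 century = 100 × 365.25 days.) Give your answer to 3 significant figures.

67730 s = 2.14623e-5 century and 3.933 h = 4.48665e-6 century.
2.14623e-5 − 4.48665e-6 ≈ 1.70e-5 century.

1.70e-5 century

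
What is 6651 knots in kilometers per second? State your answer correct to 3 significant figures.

3.42 kilometers per second

1 kn = 0.000514444 kilometers per second.
6651 × 0.000514444 ≈ 3.42 km/s.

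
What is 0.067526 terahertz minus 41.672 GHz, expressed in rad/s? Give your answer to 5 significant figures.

0.067526 THz = 4.242784 × 10^11 rad/s and 41.672 GHz = 2.618329 × 10^11 rad/s.
4.242784 × 10^11 − 2.618329 × 10^11 ≈ 1.6245 × 10^11 rad/s.

1.6245 × 10^11 radians per second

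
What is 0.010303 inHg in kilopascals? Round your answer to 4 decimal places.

0.0349 kilopascals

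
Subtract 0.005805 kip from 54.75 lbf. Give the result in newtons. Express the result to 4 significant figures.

54.75 lbf = 243.540 N and 0.005805 kip = 25.8219 N.
243.540 − 25.8219 ≈ 217.7 N.

217.7 newtons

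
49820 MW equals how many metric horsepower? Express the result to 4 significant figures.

6.774 × 10^7 PS

1 megawatt = 1359.62 metric horsepower.
49820 × 1359.62 ≈ 6.774 × 10^7 PS.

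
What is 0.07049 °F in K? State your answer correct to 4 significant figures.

K = (°F + 459.67) × 5/9.
Applying the formula gives 255.4 K.

255.4 kelvins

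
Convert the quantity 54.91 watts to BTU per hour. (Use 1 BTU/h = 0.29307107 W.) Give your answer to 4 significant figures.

1 watt = 3.41214 BTU per hour.
So 54.91 × 3.41214 ≈ 187.4 BTU/h.

187.4 BTU/h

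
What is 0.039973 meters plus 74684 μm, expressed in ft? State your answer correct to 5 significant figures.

0.039973 m = 0.131145 ft and 74684 μm = 0.245026 ft.
0.131145 + 0.245026 ≈ 0.37617 ft.

0.37617 ft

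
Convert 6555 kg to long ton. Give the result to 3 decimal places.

1 kg = 0.000984207 long ton.
6555 × 0.000984207 ≈ 6.451 long ton.

6.451 long ton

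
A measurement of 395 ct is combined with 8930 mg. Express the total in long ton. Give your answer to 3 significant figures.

395 ct = 7.77523 × 10^-5 long ton and 8930 mg = 8.78896 × 10^-6 long ton.
7.77523 × 10^-5 + 8.78896 × 10^-6 ≈ 8.65 × 10^-5 long ton.

8.65 × 10^-5 long tons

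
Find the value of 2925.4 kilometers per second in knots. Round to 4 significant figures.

5.687e+6 kn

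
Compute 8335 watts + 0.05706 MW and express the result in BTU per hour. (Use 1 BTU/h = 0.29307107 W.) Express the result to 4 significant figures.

8335 W = 28440.2 BTU/h and 0.05706 MW = 194697 BTU/h.
28440.2 + 194697 ≈ 223100 BTU/h.

223100 BTU/h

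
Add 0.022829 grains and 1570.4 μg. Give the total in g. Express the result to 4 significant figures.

0.022829 gr = 0.00147929 g and 1570.4 μg = 0.00157040 g.
0.00147929 + 0.00157040 ≈ 0.003050 g.

0.003050 grams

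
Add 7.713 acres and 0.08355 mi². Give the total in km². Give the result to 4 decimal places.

7.713 acre = 0.0312134 km² and 0.08355 mi² = 0.216394 km².
0.0312134 + 0.216394 ≈ 0.2476 km².

0.2476 square kilometers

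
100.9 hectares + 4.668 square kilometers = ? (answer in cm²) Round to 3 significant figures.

5.68e+10 cm²

100.9 ha = 1.00900e+10 cm² and 4.668 km² = 4.66800e+10 cm².
1.00900e+10 + 4.66800e+10 ≈ 5.68e+10 cm².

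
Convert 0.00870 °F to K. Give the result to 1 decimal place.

K = (°F + 459.67) × 5/9.
Applying the formula gives 255.4 K.

255.4 K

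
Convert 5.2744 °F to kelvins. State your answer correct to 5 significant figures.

258.30 kelvins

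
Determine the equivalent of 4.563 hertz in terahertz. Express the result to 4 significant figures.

4.563 × 10^-12 terahertz

1 hertz = 1.00000 × 10^-12 THz.
So 4.563 × 1.00000 × 10^-12 ≈ 4.563 × 10^-12 THz.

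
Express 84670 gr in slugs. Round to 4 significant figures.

1 grain = 4.44014 × 10^-6 slug.
So 84670 × 4.44014 × 10^-6 ≈ 0.3759 slug.

0.3759 slugs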